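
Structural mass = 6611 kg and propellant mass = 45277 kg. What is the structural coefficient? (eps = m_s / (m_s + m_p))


eps = 6611 / (6611 + 45277) = 0.1274

0.1274


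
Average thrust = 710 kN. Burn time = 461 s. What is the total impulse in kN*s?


It = 710 * 461 = 327310 kN*s

327310 kN*s


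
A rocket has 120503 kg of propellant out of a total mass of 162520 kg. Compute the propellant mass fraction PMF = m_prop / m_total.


PMF = 120503 / 162520 = 0.741

0.741


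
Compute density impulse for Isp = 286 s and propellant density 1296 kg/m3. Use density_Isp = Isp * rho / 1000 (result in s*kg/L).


rho*Isp = 286 * 1296 / 1000 = 371 s*kg/L

371 s*kg/L


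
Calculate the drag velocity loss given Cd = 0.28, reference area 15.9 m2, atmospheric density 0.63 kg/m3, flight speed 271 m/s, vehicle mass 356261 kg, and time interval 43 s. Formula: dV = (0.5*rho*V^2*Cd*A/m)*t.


D = 0.5 * 0.63 * 271^2 * 0.28 * 15.9 = 102992.19 N
a = 102992.19 / 356261 = 0.2891 m/s2
dV = 0.2891 * 43 = 12.4 m/s

12.4 m/s


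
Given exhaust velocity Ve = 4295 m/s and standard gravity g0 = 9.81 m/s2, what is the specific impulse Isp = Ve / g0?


Isp = Ve / g0 = 4295 / 9.81 = 437.8 s

437.8 s


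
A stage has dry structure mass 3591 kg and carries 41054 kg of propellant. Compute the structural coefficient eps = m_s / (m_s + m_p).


eps = 3591 / (3591 + 41054) = 0.0804

0.0804


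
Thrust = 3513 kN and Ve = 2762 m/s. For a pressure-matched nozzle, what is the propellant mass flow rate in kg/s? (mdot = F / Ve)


mdot = F / Ve = 3513000 / 2762 = 1271.9 kg/s

1271.9 kg/s


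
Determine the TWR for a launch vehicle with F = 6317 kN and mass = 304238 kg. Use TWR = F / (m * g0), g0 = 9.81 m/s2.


TWR = 6317000 / (304238 * 9.81) = 2.12

2.12


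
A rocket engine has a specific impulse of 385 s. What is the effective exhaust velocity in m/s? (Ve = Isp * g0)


Ve = Isp * g0 = 385 * 9.81 = 3776.9 m/s

3776.9 m/s


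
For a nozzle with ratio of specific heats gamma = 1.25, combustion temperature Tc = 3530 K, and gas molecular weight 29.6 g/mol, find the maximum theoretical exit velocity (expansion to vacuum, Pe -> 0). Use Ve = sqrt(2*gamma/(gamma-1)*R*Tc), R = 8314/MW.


R = 8314 / 29.6 = 280.88 J/(kg.K)
Ve = sqrt(2 * 1.25 / (1.25 - 1) * 280.88 * 3530) = 3149 m/s

3149 m/s


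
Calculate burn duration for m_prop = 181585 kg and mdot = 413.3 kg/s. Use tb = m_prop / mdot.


tb = 181585 / 413.3 = 439.4 s

439.4 s


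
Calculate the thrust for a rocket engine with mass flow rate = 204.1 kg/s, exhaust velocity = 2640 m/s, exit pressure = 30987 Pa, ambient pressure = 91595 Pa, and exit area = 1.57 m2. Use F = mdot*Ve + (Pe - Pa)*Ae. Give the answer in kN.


F = 204.1 * 2640 + (30987 - 91595) * 1.57 = 443669.0 N = 443.7 kN

443.7 kN


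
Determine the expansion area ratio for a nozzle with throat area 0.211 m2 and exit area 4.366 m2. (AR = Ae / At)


AR = 4.366 / 0.211 = 20.7

20.7


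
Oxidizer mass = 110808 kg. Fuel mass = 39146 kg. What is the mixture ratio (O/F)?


MR = 110808 / 39146 = 2.83

2.83


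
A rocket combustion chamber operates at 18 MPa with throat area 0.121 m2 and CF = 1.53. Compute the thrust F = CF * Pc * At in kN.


F = 1.53 * 18e6 * 0.121 = 3.3323e+06 N = 3332.3 kN

3332.3 kN


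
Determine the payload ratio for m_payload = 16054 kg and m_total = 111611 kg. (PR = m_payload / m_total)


PR = 16054 / 111611 = 0.1438

0.1438


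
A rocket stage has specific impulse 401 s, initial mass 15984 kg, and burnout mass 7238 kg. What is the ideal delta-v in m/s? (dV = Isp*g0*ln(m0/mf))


Ve = 401 * 9.81 = 3933.81 m/s
dV = 3933.81 * ln(15984/7238) = 3117 m/s

3117 m/s


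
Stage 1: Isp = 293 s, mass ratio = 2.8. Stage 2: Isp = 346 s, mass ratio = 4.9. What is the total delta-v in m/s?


dV1 = 293 * 9.81 * ln(2.8) = 2959.5 m/s
dV2 = 346 * 9.81 * ln(4.9) = 5394.3 m/s
Total dV = 2959.5 + 5394.3 = 8353.8 m/s ~ 8354 m/s

8354 m/s


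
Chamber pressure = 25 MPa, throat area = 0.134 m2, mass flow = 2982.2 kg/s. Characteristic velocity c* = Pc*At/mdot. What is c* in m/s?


c* = 25e6 * 0.134 / 2982.2 = 1123 m/s

1123 m/s


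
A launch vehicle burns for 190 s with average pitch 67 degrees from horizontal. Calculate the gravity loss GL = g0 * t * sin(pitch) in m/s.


GL = 9.81 * 190 * sin(67 deg) = 1716 m/s

1716 m/s


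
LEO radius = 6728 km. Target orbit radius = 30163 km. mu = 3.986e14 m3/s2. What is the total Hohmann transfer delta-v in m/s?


V1 = sqrt(mu/r1) = 7697.07 m/s
dV1 = V1*(sqrt(2*r2/(r1+r2)) - 1) = 2145.7 m/s
V2 = sqrt(mu/r2) = 3635.23 m/s
dV2 = V2*(1 - sqrt(2*r1/(r1+r2))) = 1439.75 m/s
Total dV = 3585 m/s

3585 m/s


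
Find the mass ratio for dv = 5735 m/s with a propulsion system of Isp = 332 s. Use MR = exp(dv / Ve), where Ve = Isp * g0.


Ve = 332 * 9.81 = 3256.92 m/s
MR = exp(5735 / 3256.92) = 5.817

5.817


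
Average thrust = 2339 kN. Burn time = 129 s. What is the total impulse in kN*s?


It = 2339 * 129 = 301731 kN*s

301731 kN*s


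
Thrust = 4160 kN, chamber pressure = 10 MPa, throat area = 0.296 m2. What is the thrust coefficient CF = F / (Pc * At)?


CF = 4160000 / (10e6 * 0.296) = 1.41

1.41


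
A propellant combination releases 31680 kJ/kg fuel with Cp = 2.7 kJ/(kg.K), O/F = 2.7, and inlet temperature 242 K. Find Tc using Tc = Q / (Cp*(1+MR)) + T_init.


Tc = 31680 / (2.7 * (1 + 2.7)) + 242 = 3413 K

3413 K


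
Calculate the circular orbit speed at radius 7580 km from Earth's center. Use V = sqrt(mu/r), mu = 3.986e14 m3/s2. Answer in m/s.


V = sqrt(3.986e14 / 7580000) = 7252 m/s

7252 m/s


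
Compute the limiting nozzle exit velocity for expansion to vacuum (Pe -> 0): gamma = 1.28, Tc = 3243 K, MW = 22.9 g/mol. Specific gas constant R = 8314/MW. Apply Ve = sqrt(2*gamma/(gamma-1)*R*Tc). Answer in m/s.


R = 8314 / 22.9 = 363.06 J/(kg.K)
Ve = sqrt(2 * 1.28 / (1.28 - 1) * 363.06 * 3243) = 3281 m/s

3281 m/s


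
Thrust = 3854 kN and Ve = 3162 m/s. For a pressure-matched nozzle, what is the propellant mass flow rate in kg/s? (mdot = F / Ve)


mdot = F / Ve = 3854000 / 3162 = 1218.8 kg/s

1218.8 kg/s


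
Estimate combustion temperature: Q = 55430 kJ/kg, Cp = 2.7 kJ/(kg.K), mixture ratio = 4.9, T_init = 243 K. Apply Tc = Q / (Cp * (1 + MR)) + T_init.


Tc = 55430 / (2.7 * (1 + 4.9)) + 243 = 3723 K

3723 K


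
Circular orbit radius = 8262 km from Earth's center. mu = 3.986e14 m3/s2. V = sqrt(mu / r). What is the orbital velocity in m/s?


V = sqrt(3.986e14 / 8262000) = 6946 m/s

6946 m/s


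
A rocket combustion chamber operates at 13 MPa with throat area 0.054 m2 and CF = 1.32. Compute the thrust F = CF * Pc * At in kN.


F = 1.32 * 13e6 * 0.054 = 926640.0 N = 926.6 kN

926.6 kN


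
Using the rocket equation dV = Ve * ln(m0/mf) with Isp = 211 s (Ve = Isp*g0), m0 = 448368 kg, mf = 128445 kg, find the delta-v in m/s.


Ve = 211 * 9.81 = 2069.91 m/s
dV = 2069.91 * ln(448368/128445) = 2588 m/s

2588 m/s


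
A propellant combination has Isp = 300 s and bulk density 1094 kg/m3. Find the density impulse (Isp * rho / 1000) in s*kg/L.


rho*Isp = 300 * 1094 / 1000 = 328 s*kg/L

328 s*kg/L


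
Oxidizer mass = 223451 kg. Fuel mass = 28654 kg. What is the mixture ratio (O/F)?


MR = 223451 / 28654 = 7.8

7.8


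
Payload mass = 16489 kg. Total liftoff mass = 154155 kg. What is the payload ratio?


PR = 16489 / 154155 = 0.107

0.107


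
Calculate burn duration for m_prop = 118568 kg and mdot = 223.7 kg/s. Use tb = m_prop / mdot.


tb = 118568 / 223.7 = 530.0 s

530.0 s


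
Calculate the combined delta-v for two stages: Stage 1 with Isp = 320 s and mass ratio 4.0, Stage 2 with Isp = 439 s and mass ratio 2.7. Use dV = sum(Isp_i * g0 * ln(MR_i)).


dV1 = 320 * 9.81 * ln(4.0) = 4351.9 m/s
dV2 = 439 * 9.81 * ln(2.7) = 4277.5 m/s
Total dV = 4351.9 + 4277.5 = 8629.4 m/s ~ 8629 m/s

8629 m/s


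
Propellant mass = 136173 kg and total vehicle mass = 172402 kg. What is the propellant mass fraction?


PMF = 136173 / 172402 = 0.79

0.79


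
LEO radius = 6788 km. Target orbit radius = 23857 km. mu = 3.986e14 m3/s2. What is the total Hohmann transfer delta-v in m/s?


V1 = sqrt(mu/r1) = 7662.98 m/s
dV1 = V1*(sqrt(2*r2/(r1+r2)) - 1) = 1898.85 m/s
V2 = sqrt(mu/r2) = 4087.53 m/s
dV2 = V2*(1 - sqrt(2*r1/(r1+r2))) = 1366.91 m/s
Total dV = 3266 m/s

3266 m/s


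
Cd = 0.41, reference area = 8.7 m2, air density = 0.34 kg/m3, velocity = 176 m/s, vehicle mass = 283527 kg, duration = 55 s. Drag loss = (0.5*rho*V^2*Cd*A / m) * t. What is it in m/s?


D = 0.5 * 0.34 * 176^2 * 0.41 * 8.7 = 18783.54 N
a = 18783.54 / 283527 = 0.0662 m/s2
dV = 0.0662 * 55 = 3.6 m/s

3.6 m/s


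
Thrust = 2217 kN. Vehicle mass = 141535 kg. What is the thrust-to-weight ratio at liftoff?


TWR = 2217000 / (141535 * 9.81) = 1.6

1.6


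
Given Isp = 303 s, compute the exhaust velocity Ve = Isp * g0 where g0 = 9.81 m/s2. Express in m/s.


Ve = Isp * g0 = 303 * 9.81 = 2972.4 m/s

2972.4 m/s


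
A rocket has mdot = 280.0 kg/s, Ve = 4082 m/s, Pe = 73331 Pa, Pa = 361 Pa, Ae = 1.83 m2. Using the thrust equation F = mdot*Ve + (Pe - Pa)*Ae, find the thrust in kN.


F = 280.0 * 4082 + (73331 - 361) * 1.83 = 1.2765e+06 N = 1276.5 kN

1276.5 kN


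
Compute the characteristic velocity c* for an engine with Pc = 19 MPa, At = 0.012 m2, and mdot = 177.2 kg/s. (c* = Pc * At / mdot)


c* = 19e6 * 0.012 / 177.2 = 1287 m/s

1287 m/s


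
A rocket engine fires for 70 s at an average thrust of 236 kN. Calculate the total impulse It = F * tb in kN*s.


It = 236 * 70 = 16520 kN*s

16520 kN*s


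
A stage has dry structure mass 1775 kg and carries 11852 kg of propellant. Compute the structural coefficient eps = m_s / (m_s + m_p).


eps = 1775 / (1775 + 11852) = 0.1303

0.1303


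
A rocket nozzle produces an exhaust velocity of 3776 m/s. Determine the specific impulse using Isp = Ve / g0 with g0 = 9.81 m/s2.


Isp = Ve / g0 = 3776 / 9.81 = 384.9 s

384.9 s


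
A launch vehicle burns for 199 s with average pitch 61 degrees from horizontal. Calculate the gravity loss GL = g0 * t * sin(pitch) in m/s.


GL = 9.81 * 199 * sin(61 deg) = 1707 m/s

1707 m/s


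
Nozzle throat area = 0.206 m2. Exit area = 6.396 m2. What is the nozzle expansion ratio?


AR = 6.396 / 0.206 = 31.0

31.0


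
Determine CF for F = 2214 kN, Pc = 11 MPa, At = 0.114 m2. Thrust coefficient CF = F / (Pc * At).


CF = 2214000 / (11e6 * 0.114) = 1.77

1.77


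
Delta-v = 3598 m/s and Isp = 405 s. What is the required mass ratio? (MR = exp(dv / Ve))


Ve = 405 * 9.81 = 3973.05 m/s
MR = exp(3598 / 3973.05) = 2.473

2.473


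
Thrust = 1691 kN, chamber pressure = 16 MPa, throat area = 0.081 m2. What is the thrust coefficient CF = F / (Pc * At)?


CF = 1691000 / (16e6 * 0.081) = 1.3

1.3


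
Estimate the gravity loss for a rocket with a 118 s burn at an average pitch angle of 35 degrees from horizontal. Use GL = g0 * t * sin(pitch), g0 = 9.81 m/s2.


GL = 9.81 * 118 * sin(35 deg) = 664 m/s

664 m/s


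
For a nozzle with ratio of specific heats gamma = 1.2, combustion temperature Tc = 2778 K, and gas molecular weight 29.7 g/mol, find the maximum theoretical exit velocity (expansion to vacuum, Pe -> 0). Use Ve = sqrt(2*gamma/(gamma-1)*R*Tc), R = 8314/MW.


R = 8314 / 29.7 = 279.93 J/(kg.K)
Ve = sqrt(2 * 1.2 / (1.2 - 1) * 279.93 * 2778) = 3055 m/s

3055 m/s


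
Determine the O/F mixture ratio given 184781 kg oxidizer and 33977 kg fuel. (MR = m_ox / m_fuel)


MR = 184781 / 33977 = 5.44

5.44


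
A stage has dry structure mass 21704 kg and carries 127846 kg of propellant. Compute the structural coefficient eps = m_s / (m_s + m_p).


eps = 21704 / (21704 + 127846) = 0.1451

0.1451


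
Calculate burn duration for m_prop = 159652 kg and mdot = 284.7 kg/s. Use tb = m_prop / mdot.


tb = 159652 / 284.7 = 560.8 s

560.8 s


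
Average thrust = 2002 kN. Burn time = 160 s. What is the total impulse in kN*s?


It = 2002 * 160 = 320320 kN*s

320320 kN*s


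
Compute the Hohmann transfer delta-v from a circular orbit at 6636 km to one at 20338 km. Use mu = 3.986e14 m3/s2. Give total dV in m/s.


V1 = sqrt(mu/r1) = 7750.25 m/s
dV1 = V1*(sqrt(2*r2/(r1+r2)) - 1) = 1767.01 m/s
V2 = sqrt(mu/r2) = 4427.05 m/s
dV2 = V2*(1 - sqrt(2*r1/(r1+r2))) = 1321.7 m/s
Total dV = 3089 m/s

3089 m/s


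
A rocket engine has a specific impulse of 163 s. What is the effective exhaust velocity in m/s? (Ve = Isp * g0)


Ve = Isp * g0 = 163 * 9.81 = 1599.0 m/s

1599.0 m/s


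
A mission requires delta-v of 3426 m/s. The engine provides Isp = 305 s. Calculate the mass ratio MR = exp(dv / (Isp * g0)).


Ve = 305 * 9.81 = 2992.05 m/s
MR = exp(3426 / 2992.05) = 3.143

3.143


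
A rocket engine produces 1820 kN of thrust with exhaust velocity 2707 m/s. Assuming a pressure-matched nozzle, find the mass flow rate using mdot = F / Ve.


mdot = F / Ve = 1820000 / 2707 = 672.3 kg/s

672.3 kg/s


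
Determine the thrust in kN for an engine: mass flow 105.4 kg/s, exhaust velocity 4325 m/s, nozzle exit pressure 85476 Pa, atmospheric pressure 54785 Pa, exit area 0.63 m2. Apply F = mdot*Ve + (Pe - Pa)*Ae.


F = 105.4 * 4325 + (85476 - 54785) * 0.63 = 475190.0 N = 475.2 kN

475.2 kN


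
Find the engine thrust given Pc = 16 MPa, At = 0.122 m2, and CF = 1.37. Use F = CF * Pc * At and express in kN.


F = 1.37 * 16e6 * 0.122 = 2.6742e+06 N = 2674.2 kN

2674.2 kN


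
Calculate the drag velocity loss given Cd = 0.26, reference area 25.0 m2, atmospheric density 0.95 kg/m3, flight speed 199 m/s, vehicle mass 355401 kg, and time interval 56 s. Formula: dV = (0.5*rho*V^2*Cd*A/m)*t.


D = 0.5 * 0.95 * 199^2 * 0.26 * 25.0 = 122268.09 N
a = 122268.09 / 355401 = 0.344 m/s2
dV = 0.344 * 56 = 19.3 m/s

19.3 m/s


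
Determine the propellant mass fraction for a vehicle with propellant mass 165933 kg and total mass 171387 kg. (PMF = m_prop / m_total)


PMF = 165933 / 171387 = 0.968

0.968


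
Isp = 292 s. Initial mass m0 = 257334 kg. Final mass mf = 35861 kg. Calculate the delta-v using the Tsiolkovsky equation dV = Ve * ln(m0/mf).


Ve = 292 * 9.81 = 2864.52 m/s
dV = 2864.52 * ln(257334/35861) = 5645 m/s

5645 m/s


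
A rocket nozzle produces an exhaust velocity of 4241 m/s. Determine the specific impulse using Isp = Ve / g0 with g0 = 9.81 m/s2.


Isp = Ve / g0 = 4241 / 9.81 = 432.3 s

432.3 s


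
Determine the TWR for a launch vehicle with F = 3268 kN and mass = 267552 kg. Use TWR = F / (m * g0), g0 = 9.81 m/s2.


TWR = 3268000 / (267552 * 9.81) = 1.25

1.25


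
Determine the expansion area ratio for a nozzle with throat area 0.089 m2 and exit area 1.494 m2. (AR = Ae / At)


AR = 1.494 / 0.089 = 16.8

16.8


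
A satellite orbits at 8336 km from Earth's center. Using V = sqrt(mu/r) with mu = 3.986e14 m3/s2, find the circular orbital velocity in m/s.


V = sqrt(3.986e14 / 8336000) = 6915 m/s

6915 m/s


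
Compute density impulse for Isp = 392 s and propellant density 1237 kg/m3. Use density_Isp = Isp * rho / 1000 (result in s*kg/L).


rho*Isp = 392 * 1237 / 1000 = 485 s*kg/L

485 s*kg/L


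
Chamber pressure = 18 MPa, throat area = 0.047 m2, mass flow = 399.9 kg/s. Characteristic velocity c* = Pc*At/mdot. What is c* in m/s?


c* = 18e6 * 0.047 / 399.9 = 2116 m/s

2116 m/s


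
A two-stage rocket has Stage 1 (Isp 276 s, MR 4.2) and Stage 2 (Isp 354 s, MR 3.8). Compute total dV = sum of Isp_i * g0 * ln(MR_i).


dV1 = 276 * 9.81 * ln(4.2) = 3885.6 m/s
dV2 = 354 * 9.81 * ln(3.8) = 4636.1 m/s
Total dV = 3885.6 + 4636.1 = 8521.7 m/s ~ 8522 m/s

8522 m/s


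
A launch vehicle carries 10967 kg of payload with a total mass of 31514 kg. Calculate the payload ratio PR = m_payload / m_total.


PR = 10967 / 31514 = 0.348

0.348


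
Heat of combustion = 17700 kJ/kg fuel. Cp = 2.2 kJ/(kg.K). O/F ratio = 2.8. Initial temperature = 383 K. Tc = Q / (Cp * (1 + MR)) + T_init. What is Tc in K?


Tc = 17700 / (2.2 * (1 + 2.8)) + 383 = 2500 K

2500 K


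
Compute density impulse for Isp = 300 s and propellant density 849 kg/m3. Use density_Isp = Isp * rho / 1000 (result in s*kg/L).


rho*Isp = 300 * 849 / 1000 = 255 s*kg/L

255 s*kg/L


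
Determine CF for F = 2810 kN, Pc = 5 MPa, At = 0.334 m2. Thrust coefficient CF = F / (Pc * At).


CF = 2810000 / (5e6 * 0.334) = 1.68

1.68


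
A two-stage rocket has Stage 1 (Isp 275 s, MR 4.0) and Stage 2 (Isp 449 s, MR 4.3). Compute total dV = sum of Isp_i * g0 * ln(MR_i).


dV1 = 275 * 9.81 * ln(4.0) = 3739.9 m/s
dV2 = 449 * 9.81 * ln(4.3) = 6424.7 m/s
Total dV = 3739.9 + 6424.7 = 10164.6 m/s ~ 10165 m/s

10165 m/s


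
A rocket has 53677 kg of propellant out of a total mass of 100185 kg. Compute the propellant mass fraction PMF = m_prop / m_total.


PMF = 53677 / 100185 = 0.536

0.536


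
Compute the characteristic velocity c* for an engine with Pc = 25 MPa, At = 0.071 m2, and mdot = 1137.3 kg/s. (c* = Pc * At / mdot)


c* = 25e6 * 0.071 / 1137.3 = 1561 m/s

1561 m/s


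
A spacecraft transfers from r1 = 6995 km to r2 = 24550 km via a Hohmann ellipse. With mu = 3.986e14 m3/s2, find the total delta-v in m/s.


V1 = sqrt(mu/r1) = 7548.75 m/s
dV1 = V1*(sqrt(2*r2/(r1+r2)) - 1) = 1869.07 m/s
V2 = sqrt(mu/r2) = 4029.42 m/s
dV2 = V2*(1 - sqrt(2*r1/(r1+r2))) = 1346.02 m/s
Total dV = 3215 m/s

3215 m/s


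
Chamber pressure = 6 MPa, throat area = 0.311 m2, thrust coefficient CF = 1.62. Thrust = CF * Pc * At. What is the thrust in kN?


F = 1.62 * 6e6 * 0.311 = 3.0229e+06 N = 3022.9 kN

3022.9 kN


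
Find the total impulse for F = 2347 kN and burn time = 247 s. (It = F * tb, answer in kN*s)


It = 2347 * 247 = 579709 kN*s

579709 kN*s


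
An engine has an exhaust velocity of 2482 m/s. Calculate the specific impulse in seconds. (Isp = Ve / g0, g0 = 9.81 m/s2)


Isp = Ve / g0 = 2482 / 9.81 = 253.0 s

253.0 s


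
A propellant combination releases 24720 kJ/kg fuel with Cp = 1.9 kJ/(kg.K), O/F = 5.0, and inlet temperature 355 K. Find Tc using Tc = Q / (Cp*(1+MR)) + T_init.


Tc = 24720 / (1.9 * (1 + 5.0)) + 355 = 2523 K

2523 K


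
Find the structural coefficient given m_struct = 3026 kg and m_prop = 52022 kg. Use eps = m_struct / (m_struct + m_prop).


eps = 3026 / (3026 + 52022) = 0.055

0.055


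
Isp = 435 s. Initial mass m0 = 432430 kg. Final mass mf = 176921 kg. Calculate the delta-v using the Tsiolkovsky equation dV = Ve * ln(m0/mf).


Ve = 435 * 9.81 = 4267.35 m/s
dV = 4267.35 * ln(432430/176921) = 3814 m/s

3814 m/s


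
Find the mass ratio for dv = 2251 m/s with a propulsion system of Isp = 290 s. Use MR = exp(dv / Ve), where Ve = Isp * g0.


Ve = 290 * 9.81 = 2844.9 m/s
MR = exp(2251 / 2844.9) = 2.206

2.206


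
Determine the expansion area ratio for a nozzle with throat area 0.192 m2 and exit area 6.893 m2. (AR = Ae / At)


AR = 6.893 / 0.192 = 35.9

35.9


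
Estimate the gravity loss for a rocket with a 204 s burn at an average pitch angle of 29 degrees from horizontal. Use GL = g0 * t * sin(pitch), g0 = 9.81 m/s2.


GL = 9.81 * 204 * sin(29 deg) = 970 m/s

970 m/s


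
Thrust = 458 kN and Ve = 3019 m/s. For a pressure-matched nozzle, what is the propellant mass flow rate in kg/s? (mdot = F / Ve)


mdot = F / Ve = 458000 / 3019 = 151.7 kg/s

151.7 kg/s


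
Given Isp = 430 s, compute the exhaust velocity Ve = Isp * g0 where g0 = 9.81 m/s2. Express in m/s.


Ve = Isp * g0 = 430 * 9.81 = 4218.3 m/s

4218.3 m/s


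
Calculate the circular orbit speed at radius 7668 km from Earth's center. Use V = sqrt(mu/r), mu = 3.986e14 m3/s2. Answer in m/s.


V = sqrt(3.986e14 / 7668000) = 7210 m/s

7210 m/s


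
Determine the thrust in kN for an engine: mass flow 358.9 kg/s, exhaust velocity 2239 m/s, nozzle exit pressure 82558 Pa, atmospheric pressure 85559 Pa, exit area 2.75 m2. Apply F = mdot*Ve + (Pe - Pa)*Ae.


F = 358.9 * 2239 + (82558 - 85559) * 2.75 = 795324.0 N = 795.3 kN

795.3 kN


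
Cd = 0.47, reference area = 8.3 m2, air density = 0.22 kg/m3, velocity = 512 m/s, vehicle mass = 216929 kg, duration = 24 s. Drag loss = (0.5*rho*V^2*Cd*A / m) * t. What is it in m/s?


D = 0.5 * 0.22 * 512^2 * 0.47 * 8.3 = 112488.61 N
a = 112488.61 / 216929 = 0.5186 m/s2
dV = 0.5186 * 24 = 12.4 m/s

12.4 m/s


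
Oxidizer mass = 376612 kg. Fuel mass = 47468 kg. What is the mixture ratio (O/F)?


MR = 376612 / 47468 = 7.93

7.93


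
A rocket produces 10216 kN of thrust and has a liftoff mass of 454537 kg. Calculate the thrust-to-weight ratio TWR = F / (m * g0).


TWR = 10216000 / (454537 * 9.81) = 2.29

2.29


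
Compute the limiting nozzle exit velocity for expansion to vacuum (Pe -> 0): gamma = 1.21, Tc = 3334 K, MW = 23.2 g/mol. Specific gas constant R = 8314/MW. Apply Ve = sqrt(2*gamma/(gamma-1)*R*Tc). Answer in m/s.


R = 8314 / 23.2 = 358.36 J/(kg.K)
Ve = sqrt(2 * 1.21 / (1.21 - 1) * 358.36 * 3334) = 3711 m/s

3711 m/s


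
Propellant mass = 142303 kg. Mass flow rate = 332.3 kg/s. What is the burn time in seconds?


tb = 142303 / 332.3 = 428.2 s

428.2 s


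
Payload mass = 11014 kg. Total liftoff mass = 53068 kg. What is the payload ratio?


PR = 11014 / 53068 = 0.2075

0.2075


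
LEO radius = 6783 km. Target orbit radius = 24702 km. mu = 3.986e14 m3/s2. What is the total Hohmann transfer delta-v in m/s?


V1 = sqrt(mu/r1) = 7665.8 m/s
dV1 = V1*(sqrt(2*r2/(r1+r2)) - 1) = 1936.75 m/s
V2 = sqrt(mu/r2) = 4017.01 m/s
dV2 = V2*(1 - sqrt(2*r1/(r1+r2))) = 1380.21 m/s
Total dV = 3317 m/s

3317 m/s


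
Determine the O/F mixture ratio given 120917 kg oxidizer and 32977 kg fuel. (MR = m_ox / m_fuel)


MR = 120917 / 32977 = 3.67

3.67


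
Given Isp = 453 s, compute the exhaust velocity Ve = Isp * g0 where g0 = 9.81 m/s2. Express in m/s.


Ve = Isp * g0 = 453 * 9.81 = 4443.9 m/s

4443.9 m/s


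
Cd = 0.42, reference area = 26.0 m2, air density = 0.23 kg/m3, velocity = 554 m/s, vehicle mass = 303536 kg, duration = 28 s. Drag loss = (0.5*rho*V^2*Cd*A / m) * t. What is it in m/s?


D = 0.5 * 0.23 * 554^2 * 0.42 * 26.0 = 385425.11 N
a = 385425.11 / 303536 = 1.2698 m/s2
dV = 1.2698 * 28 = 35.6 m/s

35.6 m/s


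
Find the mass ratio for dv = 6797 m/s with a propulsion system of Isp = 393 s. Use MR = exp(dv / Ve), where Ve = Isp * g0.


Ve = 393 * 9.81 = 3855.33 m/s
MR = exp(6797 / 3855.33) = 5.83

5.83


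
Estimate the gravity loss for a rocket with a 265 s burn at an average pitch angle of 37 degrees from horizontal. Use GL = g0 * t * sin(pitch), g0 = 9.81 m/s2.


GL = 9.81 * 265 * sin(37 deg) = 1565 m/s

1565 m/s


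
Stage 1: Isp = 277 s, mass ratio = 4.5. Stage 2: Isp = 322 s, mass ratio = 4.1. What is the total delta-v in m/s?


dV1 = 277 * 9.81 * ln(4.5) = 4087.1 m/s
dV2 = 322 * 9.81 * ln(4.1) = 4457.1 m/s
Total dV = 4087.1 + 4457.1 = 8544.2 m/s ~ 8544 m/s

8544 m/s


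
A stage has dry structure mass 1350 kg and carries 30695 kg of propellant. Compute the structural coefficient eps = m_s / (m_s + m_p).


eps = 1350 / (1350 + 30695) = 0.0421

0.0421


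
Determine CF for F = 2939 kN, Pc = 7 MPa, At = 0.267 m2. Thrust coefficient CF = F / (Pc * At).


CF = 2939000 / (7e6 * 0.267) = 1.57

1.57


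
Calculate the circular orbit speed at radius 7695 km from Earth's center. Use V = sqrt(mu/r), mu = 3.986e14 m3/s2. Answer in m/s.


V = sqrt(3.986e14 / 7695000) = 7197 m/s

7197 m/s


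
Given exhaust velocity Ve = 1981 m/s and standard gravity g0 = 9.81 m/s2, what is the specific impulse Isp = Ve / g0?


Isp = Ve / g0 = 1981 / 9.81 = 201.9 s

201.9 s


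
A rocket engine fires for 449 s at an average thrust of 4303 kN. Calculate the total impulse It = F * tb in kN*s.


It = 4303 * 449 = 1932047 kN*s

1932047 kN*s


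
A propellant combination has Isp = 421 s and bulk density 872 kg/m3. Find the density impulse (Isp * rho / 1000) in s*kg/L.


rho*Isp = 421 * 872 / 1000 = 367 s*kg/L

367 s*kg/L


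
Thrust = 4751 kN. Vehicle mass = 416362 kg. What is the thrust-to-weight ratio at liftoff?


TWR = 4751000 / (416362 * 9.81) = 1.16

1.16


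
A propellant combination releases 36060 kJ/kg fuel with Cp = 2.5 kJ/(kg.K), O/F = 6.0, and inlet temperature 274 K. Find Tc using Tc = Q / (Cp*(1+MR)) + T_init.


Tc = 36060 / (2.5 * (1 + 6.0)) + 274 = 2335 K

2335 K


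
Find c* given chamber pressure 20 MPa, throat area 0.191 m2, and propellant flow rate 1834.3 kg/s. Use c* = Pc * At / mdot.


c* = 20e6 * 0.191 / 1834.3 = 2083 m/s

2083 m/s


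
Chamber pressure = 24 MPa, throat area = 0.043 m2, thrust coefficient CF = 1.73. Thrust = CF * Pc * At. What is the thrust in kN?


F = 1.73 * 24e6 * 0.043 = 1.7854e+06 N = 1785.4 kN

1785.4 kN


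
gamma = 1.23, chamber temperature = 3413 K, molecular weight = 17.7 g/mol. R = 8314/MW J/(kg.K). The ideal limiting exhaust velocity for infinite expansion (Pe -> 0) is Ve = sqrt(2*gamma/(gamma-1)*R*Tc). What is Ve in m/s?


R = 8314 / 17.7 = 469.72 J/(kg.K)
Ve = sqrt(2 * 1.23 / (1.23 - 1) * 469.72 * 3413) = 4141 m/s

4141 m/s


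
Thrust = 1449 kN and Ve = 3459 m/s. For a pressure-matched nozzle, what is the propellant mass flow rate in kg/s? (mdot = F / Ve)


mdot = F / Ve = 1449000 / 3459 = 418.9 kg/s

418.9 kg/s


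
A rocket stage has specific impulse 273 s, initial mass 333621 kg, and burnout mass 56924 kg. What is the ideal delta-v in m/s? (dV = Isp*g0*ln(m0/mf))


Ve = 273 * 9.81 = 2678.13 m/s
dV = 2678.13 * ln(333621/56924) = 4736 m/s

4736 m/s


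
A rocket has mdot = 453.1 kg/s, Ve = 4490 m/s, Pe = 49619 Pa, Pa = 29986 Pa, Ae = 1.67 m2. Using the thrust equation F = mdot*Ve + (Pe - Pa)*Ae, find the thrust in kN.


F = 453.1 * 4490 + (49619 - 29986) * 1.67 = 2.0672e+06 N = 2067.2 kN

2067.2 kN


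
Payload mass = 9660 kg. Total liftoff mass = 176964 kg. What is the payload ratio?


PR = 9660 / 176964 = 0.0546

0.0546


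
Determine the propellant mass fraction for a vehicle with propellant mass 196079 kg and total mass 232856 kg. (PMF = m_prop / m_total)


PMF = 196079 / 232856 = 0.842

0.842


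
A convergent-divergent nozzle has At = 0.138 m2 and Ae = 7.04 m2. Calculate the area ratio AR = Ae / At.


AR = 7.04 / 0.138 = 51.0

51.0


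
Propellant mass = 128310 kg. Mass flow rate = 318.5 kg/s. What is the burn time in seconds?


tb = 128310 / 318.5 = 402.9 s

402.9 s


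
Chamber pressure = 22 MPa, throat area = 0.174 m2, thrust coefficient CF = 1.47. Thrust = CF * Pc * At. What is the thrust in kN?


F = 1.47 * 22e6 * 0.174 = 5.6272e+06 N = 5627.2 kN

5627.2 kN


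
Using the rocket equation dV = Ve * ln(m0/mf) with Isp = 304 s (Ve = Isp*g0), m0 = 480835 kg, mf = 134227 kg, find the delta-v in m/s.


Ve = 304 * 9.81 = 2982.24 m/s
dV = 2982.24 * ln(480835/134227) = 3805 m/s

3805 m/s


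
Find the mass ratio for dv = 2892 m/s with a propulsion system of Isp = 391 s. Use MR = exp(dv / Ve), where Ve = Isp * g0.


Ve = 391 * 9.81 = 3835.71 m/s
MR = exp(2892 / 3835.71) = 2.125

2.125


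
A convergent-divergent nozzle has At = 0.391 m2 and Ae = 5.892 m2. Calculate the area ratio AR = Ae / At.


AR = 5.892 / 0.391 = 15.1

15.1


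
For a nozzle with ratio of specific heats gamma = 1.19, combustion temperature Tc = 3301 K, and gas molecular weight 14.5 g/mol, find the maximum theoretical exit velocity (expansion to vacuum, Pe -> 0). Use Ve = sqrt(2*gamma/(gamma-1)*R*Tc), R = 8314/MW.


R = 8314 / 14.5 = 573.38 J/(kg.K)
Ve = sqrt(2 * 1.19 / (1.19 - 1) * 573.38 * 3301) = 4869 m/s

4869 m/s


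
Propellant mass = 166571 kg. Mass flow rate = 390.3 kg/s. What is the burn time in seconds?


tb = 166571 / 390.3 = 426.8 s

426.8 s


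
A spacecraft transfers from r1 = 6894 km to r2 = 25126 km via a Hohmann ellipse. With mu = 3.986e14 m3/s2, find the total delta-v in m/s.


V1 = sqrt(mu/r1) = 7603.84 m/s
dV1 = V1*(sqrt(2*r2/(r1+r2)) - 1) = 1921.91 m/s
V2 = sqrt(mu/r2) = 3982.97 m/s
dV2 = V2*(1 - sqrt(2*r1/(r1+r2))) = 1369.32 m/s
Total dV = 3291 m/s

3291 m/s


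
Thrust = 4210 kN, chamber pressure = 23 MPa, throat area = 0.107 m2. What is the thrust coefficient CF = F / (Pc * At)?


CF = 4210000 / (23e6 * 0.107) = 1.71

1.71


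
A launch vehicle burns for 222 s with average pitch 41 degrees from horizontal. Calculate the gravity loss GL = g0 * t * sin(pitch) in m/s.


GL = 9.81 * 222 * sin(41 deg) = 1429 m/s

1429 m/s


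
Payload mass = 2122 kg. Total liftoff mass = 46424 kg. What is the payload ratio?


PR = 2122 / 46424 = 0.0457

0.0457


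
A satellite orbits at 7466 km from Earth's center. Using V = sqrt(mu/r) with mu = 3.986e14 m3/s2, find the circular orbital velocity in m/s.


V = sqrt(3.986e14 / 7466000) = 7307 m/s

7307 m/s


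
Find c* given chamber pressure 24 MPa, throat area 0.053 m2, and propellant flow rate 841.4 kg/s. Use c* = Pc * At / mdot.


c* = 24e6 * 0.053 / 841.4 = 1512 m/s

1512 m/s


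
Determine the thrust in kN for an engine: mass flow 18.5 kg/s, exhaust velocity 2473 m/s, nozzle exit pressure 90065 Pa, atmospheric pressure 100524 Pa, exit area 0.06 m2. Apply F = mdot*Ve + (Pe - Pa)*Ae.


F = 18.5 * 2473 + (90065 - 100524) * 0.06 = 45123.0 N = 45.1 kN

45.1 kN


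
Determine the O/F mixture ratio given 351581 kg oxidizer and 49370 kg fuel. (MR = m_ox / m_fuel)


MR = 351581 / 49370 = 7.12

7.12


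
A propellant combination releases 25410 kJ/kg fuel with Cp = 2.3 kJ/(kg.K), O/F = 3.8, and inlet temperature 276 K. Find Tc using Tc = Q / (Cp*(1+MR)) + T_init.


Tc = 25410 / (2.3 * (1 + 3.8)) + 276 = 2578 K

2578 K


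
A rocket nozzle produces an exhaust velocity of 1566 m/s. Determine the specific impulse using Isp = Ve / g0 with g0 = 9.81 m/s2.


Isp = Ve / g0 = 1566 / 9.81 = 159.6 s

159.6 s


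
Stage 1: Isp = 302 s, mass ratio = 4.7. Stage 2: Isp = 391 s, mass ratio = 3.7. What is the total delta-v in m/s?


dV1 = 302 * 9.81 * ln(4.7) = 4584.8 m/s
dV2 = 391 * 9.81 * ln(3.7) = 5018.4 m/s
Total dV = 4584.8 + 5018.4 = 9603.2 m/s ~ 9603 m/s

9603 m/s


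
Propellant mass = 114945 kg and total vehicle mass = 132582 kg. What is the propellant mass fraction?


PMF = 114945 / 132582 = 0.867

0.867


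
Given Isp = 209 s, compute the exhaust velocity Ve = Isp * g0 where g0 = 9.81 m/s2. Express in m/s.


Ve = Isp * g0 = 209 * 9.81 = 2050.3 m/s

2050.3 m/s


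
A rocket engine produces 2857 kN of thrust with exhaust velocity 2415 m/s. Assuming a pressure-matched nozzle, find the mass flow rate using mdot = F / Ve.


mdot = F / Ve = 2857000 / 2415 = 1183.0 kg/s

1183.0 kg/s


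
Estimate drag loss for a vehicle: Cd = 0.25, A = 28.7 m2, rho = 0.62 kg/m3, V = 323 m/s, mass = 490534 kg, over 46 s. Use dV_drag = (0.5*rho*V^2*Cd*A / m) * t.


D = 0.5 * 0.62 * 323^2 * 0.25 * 28.7 = 232053.78 N
a = 232053.78 / 490534 = 0.4731 m/s2
dV = 0.4731 * 46 = 21.8 m/s

21.8 m/s


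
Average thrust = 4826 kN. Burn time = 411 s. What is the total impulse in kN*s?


It = 4826 * 411 = 1983486 kN*s

1983486 kN*s


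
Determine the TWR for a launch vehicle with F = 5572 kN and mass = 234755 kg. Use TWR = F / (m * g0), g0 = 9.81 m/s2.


TWR = 5572000 / (234755 * 9.81) = 2.42

2.42


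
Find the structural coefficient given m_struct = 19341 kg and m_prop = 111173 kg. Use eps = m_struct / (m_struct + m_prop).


eps = 19341 / (19341 + 111173) = 0.1482

0.1482


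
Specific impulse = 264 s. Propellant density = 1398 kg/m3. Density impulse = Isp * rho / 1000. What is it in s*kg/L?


rho*Isp = 264 * 1398 / 1000 = 369 s*kg/L

369 s*kg/L


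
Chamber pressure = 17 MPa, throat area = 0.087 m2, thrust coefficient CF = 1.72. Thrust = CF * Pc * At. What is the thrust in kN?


F = 1.72 * 17e6 * 0.087 = 2.5439e+06 N = 2543.9 kN

2543.9 kN


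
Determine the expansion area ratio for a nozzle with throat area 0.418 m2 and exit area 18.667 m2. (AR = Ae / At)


AR = 18.667 / 0.418 = 44.7

44.7


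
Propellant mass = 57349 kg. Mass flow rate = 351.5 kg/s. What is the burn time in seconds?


tb = 57349 / 351.5 = 163.2 s

163.2 s


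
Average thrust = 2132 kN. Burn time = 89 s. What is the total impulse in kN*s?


It = 2132 * 89 = 189748 kN*s

189748 kN*s


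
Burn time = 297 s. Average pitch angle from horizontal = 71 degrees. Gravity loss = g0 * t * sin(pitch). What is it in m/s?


GL = 9.81 * 297 * sin(71 deg) = 2755 m/s

2755 m/s


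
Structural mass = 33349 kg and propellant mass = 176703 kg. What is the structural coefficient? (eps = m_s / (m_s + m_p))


eps = 33349 / (33349 + 176703) = 0.1588

0.1588


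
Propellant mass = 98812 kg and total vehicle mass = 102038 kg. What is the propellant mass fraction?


PMF = 98812 / 102038 = 0.968

0.968


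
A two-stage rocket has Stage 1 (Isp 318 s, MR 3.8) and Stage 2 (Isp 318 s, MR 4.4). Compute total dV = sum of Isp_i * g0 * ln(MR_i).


dV1 = 318 * 9.81 * ln(3.8) = 4164.6 m/s
dV2 = 318 * 9.81 * ln(4.4) = 4622.0 m/s
Total dV = 4164.6 + 4622.0 = 8786.6 m/s ~ 8787 m/s

8787 m/s


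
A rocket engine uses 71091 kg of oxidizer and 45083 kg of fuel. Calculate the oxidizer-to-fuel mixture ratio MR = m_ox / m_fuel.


MR = 71091 / 45083 = 1.58

1.58


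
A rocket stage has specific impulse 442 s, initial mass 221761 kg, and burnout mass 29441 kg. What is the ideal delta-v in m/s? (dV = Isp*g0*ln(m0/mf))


Ve = 442 * 9.81 = 4336.02 m/s
dV = 4336.02 * ln(221761/29441) = 8755 m/s

8755 m/s


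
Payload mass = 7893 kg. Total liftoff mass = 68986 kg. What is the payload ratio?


PR = 7893 / 68986 = 0.1144

0.1144


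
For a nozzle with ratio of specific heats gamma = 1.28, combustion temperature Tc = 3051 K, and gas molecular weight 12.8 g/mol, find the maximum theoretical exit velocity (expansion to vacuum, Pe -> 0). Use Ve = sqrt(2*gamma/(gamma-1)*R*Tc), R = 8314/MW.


R = 8314 / 12.8 = 649.53 J/(kg.K)
Ve = sqrt(2 * 1.28 / (1.28 - 1) * 649.53 * 3051) = 4257 m/s

4257 m/s


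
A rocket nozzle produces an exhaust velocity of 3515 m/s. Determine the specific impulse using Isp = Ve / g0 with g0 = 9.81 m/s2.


Isp = Ve / g0 = 3515 / 9.81 = 358.3 s

358.3 s


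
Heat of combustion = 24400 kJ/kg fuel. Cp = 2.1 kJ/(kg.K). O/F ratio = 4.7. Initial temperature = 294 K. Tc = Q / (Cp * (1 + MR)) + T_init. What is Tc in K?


Tc = 24400 / (2.1 * (1 + 4.7)) + 294 = 2332 K

2332 K


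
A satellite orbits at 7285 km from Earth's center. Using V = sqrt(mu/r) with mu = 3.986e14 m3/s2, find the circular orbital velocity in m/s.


V = sqrt(3.986e14 / 7285000) = 7397 m/s

7397 m/s


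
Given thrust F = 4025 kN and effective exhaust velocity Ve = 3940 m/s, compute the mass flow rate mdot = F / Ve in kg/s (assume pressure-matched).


mdot = F / Ve = 4025000 / 3940 = 1021.6 kg/s

1021.6 kg/s


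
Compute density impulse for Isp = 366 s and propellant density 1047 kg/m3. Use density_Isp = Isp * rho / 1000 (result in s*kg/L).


rho*Isp = 366 * 1047 / 1000 = 383 s*kg/L

383 s*kg/L


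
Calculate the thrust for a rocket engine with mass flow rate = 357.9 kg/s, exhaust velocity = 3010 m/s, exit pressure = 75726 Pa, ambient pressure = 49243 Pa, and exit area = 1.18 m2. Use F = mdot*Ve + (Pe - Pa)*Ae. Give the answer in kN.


F = 357.9 * 3010 + (75726 - 49243) * 1.18 = 1.1085e+06 N = 1108.5 kN

1108.5 kN


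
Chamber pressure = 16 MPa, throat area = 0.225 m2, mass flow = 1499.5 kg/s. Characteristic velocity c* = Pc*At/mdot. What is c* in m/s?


c* = 16e6 * 0.225 / 1499.5 = 2401 m/s

2401 m/s


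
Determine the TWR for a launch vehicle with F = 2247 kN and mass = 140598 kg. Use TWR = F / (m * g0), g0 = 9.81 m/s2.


TWR = 2247000 / (140598 * 9.81) = 1.63

1.63


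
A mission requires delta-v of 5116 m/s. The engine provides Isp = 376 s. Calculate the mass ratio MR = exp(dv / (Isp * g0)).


Ve = 376 * 9.81 = 3688.56 m/s
MR = exp(5116 / 3688.56) = 4.003

4.003


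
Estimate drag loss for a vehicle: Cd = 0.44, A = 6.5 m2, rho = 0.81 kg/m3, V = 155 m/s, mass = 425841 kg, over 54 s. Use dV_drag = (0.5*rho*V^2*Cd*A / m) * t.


D = 0.5 * 0.81 * 155^2 * 0.44 * 6.5 = 27828.16 N
a = 27828.16 / 425841 = 0.0653 m/s2
dV = 0.0653 * 54 = 3.5 m/s

3.5 m/s


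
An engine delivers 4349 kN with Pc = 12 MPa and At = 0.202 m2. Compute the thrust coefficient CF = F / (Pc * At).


CF = 4349000 / (12e6 * 0.202) = 1.79

1.79


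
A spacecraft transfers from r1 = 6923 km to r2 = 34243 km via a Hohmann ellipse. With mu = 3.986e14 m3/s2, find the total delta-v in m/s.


V1 = sqrt(mu/r1) = 7587.9 m/s
dV1 = V1*(sqrt(2*r2/(r1+r2)) - 1) = 2199.18 m/s
V2 = sqrt(mu/r2) = 3411.79 m/s
dV2 = V2*(1 - sqrt(2*r1/(r1+r2))) = 1433.11 m/s
Total dV = 3632 m/s

3632 m/s


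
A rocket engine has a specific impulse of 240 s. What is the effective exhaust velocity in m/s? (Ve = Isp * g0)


Ve = Isp * g0 = 240 * 9.81 = 2354.4 m/s

2354.4 m/s


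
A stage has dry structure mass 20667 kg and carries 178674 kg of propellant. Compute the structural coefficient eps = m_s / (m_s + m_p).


eps = 20667 / (20667 + 178674) = 0.1037

0.1037


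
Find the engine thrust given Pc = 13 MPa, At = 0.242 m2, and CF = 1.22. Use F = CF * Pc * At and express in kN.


F = 1.22 * 13e6 * 0.242 = 3.8381e+06 N = 3838.1 kN

3838.1 kN


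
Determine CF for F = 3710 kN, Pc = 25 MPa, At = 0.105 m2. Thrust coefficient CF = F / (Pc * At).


CF = 3710000 / (25e6 * 0.105) = 1.41

1.41


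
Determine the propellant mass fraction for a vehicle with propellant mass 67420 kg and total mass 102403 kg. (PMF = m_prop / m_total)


PMF = 67420 / 102403 = 0.658

0.658


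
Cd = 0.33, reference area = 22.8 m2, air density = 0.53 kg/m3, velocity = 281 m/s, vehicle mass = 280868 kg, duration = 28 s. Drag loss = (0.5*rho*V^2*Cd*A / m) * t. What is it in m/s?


D = 0.5 * 0.53 * 281^2 * 0.33 * 22.8 = 157437.18 N
a = 157437.18 / 280868 = 0.5605 m/s2
dV = 0.5605 * 28 = 15.7 m/s

15.7 m/s


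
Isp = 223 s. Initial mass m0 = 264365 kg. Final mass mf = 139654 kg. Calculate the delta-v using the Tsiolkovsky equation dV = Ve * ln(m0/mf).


Ve = 223 * 9.81 = 2187.63 m/s
dV = 2187.63 * ln(264365/139654) = 1396 m/s

1396 m/s


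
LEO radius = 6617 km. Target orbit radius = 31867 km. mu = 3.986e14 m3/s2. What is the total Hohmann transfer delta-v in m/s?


V1 = sqrt(mu/r1) = 7761.36 m/s
dV1 = V1*(sqrt(2*r2/(r1+r2)) - 1) = 2226.75 m/s
V2 = sqrt(mu/r2) = 3536.7 m/s
dV2 = V2*(1 - sqrt(2*r1/(r1+r2))) = 1462.72 m/s
Total dV = 3689 m/s

3689 m/s


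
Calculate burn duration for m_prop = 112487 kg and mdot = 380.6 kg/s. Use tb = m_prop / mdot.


tb = 112487 / 380.6 = 295.6 s

295.6 s


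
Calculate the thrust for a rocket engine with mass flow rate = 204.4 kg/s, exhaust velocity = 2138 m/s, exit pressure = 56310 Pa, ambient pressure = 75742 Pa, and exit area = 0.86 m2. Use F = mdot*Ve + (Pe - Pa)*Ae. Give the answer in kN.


F = 204.4 * 2138 + (56310 - 75742) * 0.86 = 420296.0 N = 420.3 kN

420.3 kN


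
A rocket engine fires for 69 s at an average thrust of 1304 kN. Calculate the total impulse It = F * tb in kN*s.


It = 1304 * 69 = 89976 kN*s

89976 kN*s


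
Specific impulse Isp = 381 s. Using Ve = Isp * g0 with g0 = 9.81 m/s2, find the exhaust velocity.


Ve = Isp * g0 = 381 * 9.81 = 3737.6 m/s

3737.6 m/s


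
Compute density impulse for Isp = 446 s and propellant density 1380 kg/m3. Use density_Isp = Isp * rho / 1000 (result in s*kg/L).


rho*Isp = 446 * 1380 / 1000 = 615 s*kg/L

615 s*kg/L


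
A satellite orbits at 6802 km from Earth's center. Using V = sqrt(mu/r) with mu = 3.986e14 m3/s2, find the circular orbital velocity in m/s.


V = sqrt(3.986e14 / 6802000) = 7655 m/s

7655 m/s
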